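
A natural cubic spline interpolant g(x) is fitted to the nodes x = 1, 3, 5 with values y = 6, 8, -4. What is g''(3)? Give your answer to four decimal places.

-5.2500

Write M_i for g''(x_i). With h_i = 2, 2 and divided differences Δ_i = 1, -6, the continuity of g' gives the tridiagonal system
  2·M_0 + 8·M_1 + 2·M_2 = 6(Δ_1 - Δ_0) = -42
Natural end conditions: M_0 = M_2 = 0.
Forward elimination and back-substitution give M_0 = 0, M_1 = -21/4, M_2 = 0.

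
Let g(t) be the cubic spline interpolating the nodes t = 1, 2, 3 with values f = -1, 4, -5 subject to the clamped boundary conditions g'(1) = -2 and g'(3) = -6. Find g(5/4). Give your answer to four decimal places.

Write M_i for g''(x_i). With h_i = 1, 1 and divided differences Δ_i = 5, -9, the continuity of g' gives the tridiagonal system
  1·M_0 + 4·M_1 + 1·M_2 = 6(Δ_1 - Δ_0) = -84
Clamped end conditions give two more equations: 2h_0·M_0 + h_0·M_1 = 6(Δ_0 - g'(1)) = 42 and h_1·M_1 + 2h_1·M_2 = 6(g'(3) - Δ_1) = 18.
Forward elimination and back-substitution give M_0 = 40, M_1 = -38, M_2 = 28.
On [1, 2], g(t) = -1 - 2·(t - 1) + 20·(t - 1)² - 13·(t - 1)³.
With (t - 1) = 1/4: g(5/4) = -29/64.

-0.4531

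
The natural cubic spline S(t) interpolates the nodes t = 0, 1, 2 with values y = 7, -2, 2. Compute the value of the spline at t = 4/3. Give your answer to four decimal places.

-1.8704

Put σ_i = S'' at the i-th knot. Here h = (1, 1) and Δ = (-9, 4), so the interior equations h_(i-1)·σ_(i-1) + 2(h_(i-1)+h_i)·σ_i + h_i·σ_(i+1) = 6(Δ_i − Δ_(i-1)) read
  1·σ_0 + 4·σ_1 + 1·σ_2 = 6(Δ_1 - Δ_0) = 78
Natural end conditions: σ_0 = σ_2 = 0.
Solving the tridiagonal system: σ_0 = 0, σ_1 = 39/2, σ_2 = 0.
On [1, 2], S(t) = -2 - 5/2·(t - 1) + 39/4·(t - 1)² - 13/4·(t - 1)³.
With (t - 1) = 1/3: S(4/3) = -101/54.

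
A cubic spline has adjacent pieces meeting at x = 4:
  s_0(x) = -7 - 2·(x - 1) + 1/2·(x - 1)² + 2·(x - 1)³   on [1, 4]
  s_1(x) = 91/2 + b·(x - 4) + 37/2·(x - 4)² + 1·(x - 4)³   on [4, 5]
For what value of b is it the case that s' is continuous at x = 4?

s_0'(x) = -2 + 1·(x - 1) + 6·(x - 1)², so s_0'(4) = 55. On the right, s_1'(4) = b, so b = 55.

55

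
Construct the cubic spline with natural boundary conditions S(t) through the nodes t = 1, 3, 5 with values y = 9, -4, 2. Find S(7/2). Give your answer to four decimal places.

Write M_i for S''(x_i). With h_i = 2, 2 and divided differences Δ_i = -13/2, 3, the continuity of S' gives the tridiagonal system
  2·M_0 + 8·M_1 + 2·M_2 = 6(Δ_1 - Δ_0) = 57
Natural end conditions: M_0 = M_2 = 0.
Solving the tridiagonal system: M_0 = 0, M_1 = 57/8, M_2 = 0.
On [3, 5], S(t) = -4 - 7/4·(t - 3) + 57/16·(t - 3)² - 19/32·(t - 3)³.
With (t - 3) = 1/2: S(7/2) = -1039/256.

-4.0586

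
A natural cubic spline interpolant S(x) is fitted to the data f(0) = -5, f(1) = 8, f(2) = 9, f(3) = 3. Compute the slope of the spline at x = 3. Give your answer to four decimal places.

-7.0667

With M_i denoting the second derivative at x_i, h_i = 1, 1, 1, and Δ_i = (y_(i+1) − y_i)/h_i = 13, 1, -6:
  1·M_0 + 4·M_1 + 1·M_2 = 6(Δ_1 - Δ_0) = -72
  1·M_1 + 4·M_2 + 1·M_3 = 6(Δ_2 - Δ_1) = -42
Natural end conditions: M_0 = M_3 = 0.
Forward elimination and back-substitution give M_0 = 0, M_1 = -82/5, M_2 = -32/5, M_3 = 0.
On [2, 3], S'(x) = b_2 + 2c_2·(x - 2) + 3d_2·(x - 2)² with b_2 = Δ_2 - h_2(2M_2 + M_3)/6 = -58/15, c_2 = M_2/2 = -16/5, d_2 = (M_3 - M_2)/(6h_2) = 16/15. So S'(3) = -106/15.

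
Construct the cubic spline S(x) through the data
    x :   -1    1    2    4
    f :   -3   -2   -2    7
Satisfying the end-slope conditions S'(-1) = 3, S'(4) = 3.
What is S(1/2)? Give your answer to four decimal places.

Write M_i for S''(x_i). With h_i = 2, 1, 2 and divided differences Δ_i = 1/2, 0, 9/2, the continuity of S' gives the tridiagonal system
  2·M_0 + 6·M_1 + 1·M_2 = 6(Δ_1 - Δ_0) = -3
  1·M_1 + 6·M_2 + 2·M_3 = 6(Δ_2 - Δ_1) = 27
Clamped end conditions give two more equations: 2h_0·M_0 + h_0·M_1 = 6(Δ_0 - S'(-1)) = -15 and h_2·M_2 + 2h_2·M_3 = 6(S'(4) - Δ_2) = -9.
Hence M_0 = -57/16, M_1 = -3/8, M_2 = 51/8, M_3 = -87/16.
On [-1, 1], S(x) = -3 + 3·(x + 1) - 57/32·(x + 1)² + 17/64·(x + 1)³.
With (x + 1) = 3/2: S(1/2) = -825/512.

-1.6113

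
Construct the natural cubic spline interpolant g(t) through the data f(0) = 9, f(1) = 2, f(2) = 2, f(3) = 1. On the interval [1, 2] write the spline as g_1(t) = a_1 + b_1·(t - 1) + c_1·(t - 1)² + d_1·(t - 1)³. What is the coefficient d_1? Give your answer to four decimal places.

Put M_i = g'' at the i-th knot. Here h = (1, 1, 1) and Δ = (-7, 0, -1), so the interior equations h_(i-1)·M_(i-1) + 2(h_(i-1)+h_i)·M_i + h_i·M_(i+1) = 6(Δ_i − Δ_(i-1)) read
  1·M_0 + 4·M_1 + 1·M_2 = 6(Δ_1 - Δ_0) = 42
  1·M_1 + 4·M_2 + 1·M_3 = 6(Δ_2 - Δ_1) = -6
Natural end conditions: M_0 = M_3 = 0.
Solving: M_0 = 0, M_1 = 58/5, M_2 = -22/5, M_3 = 0.
On [1, 2], with g_1(t) = a_1 + b_1·(t - 1) + c_1·(t - 1)² + d_1·(t - 1)³: c_1 = M_1/2 = 29/5, d_1 = (M_2 - M_1)/(6h_1) = -8/3, b_1 = Δ_1 - h_1(2M_1 + M_2)/6 = -47/15.

-2.6667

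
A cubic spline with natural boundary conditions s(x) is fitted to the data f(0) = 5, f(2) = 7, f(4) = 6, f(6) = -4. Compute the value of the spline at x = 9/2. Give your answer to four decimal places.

4.2219

Write m_i for s''(x_i). With h_i = 2, 2, 2 and divided differences Δ_i = 1, -1/2, -5, the continuity of s' gives the tridiagonal system
  2·m_0 + 8·m_1 + 2·m_2 = 6(Δ_1 - Δ_0) = -9
  2·m_1 + 8·m_2 + 2·m_3 = 6(Δ_2 - Δ_1) = -27
Natural end conditions: m_0 = m_3 = 0.
Solving the tridiagonal system: m_0 = 0, m_1 = -3/10, m_2 = -33/10, m_3 = 0.
On [4, 6], s(x) = 6 - 14/5·(x - 4) - 33/20·(x - 4)² + 11/40·(x - 4)³.
With (x - 4) = 1/2: s(9/2) = 1351/320.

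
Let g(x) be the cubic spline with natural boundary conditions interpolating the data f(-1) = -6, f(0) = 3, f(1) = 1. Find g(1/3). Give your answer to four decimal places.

Let m_i = g''(x_i). Step sizes h_i = 1, 1; slopes of the chords Δ_i = (y_(i+1) - y_i)/h_i = 9, -2.
  1·m_0 + 4·m_1 + 1·m_2 = 6(Δ_1 - Δ_0) = -66
Natural end conditions: m_0 = m_2 = 0.
Solving the tridiagonal system: m_0 = 0, m_1 = -33/2, m_2 = 0.
On [0, 1], g(x) = 3 + 7/2·x - 33/4·x² + 11/4·x³.
With x = 1/3: g(1/3) = 181/54.

3.3519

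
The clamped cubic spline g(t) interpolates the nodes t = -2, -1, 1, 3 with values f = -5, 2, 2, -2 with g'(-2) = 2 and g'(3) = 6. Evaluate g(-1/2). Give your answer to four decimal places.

4.4538

Let m_i = g''(x_i). Step sizes h_i = 1, 2, 2; slopes of the chords Δ_i = (y_(i+1) - y_i)/h_i = 7, 0, -2.
  1·m_0 + 6·m_1 + 2·m_2 = 6(Δ_1 - Δ_0) = -42
  2·m_1 + 8·m_2 + 2·m_3 = 6(Δ_2 - Δ_1) = -12
Clamped end conditions give two more equations: 2h_0·m_0 + h_0·m_1 = 6(Δ_0 - g'(-2)) = 30 and h_2·m_2 + 2h_2·m_3 = 6(g'(3) - Δ_2) = 48.
Hence m_0 = 454/23, m_1 = -218/23, m_2 = -56/23, m_3 = 304/23.
On [-1, 1], g(t) = 2 + 164/23·(t + 1) - 109/23·(t + 1)² + 27/46·(t + 1)³.
With (t + 1) = 1/2: g(-1/2) = 1639/368.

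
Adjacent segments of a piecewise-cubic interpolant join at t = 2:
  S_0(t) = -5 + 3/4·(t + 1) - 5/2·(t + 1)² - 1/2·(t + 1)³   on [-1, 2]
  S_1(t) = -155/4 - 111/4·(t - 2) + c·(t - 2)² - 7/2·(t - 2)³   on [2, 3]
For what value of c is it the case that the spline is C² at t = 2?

S_0''(t) = -5 - 3·(t + 1), so S_0''(2) = -14. On the right, S_1''(2) = 2c, so c = -7.

-7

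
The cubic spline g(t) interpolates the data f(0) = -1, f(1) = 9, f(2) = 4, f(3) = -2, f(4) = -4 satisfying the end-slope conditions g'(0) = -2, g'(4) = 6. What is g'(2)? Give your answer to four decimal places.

-8.5000

Let M_i = g''(x_i). Step sizes h_i = 1, 1, 1, 1; slopes of the chords Δ_i = (y_(i+1) - y_i)/h_i = 10, -5, -6, -2.
  1·M_0 + 4·M_1 + 1·M_2 = 6(Δ_1 - Δ_0) = -90
  1·M_1 + 4·M_2 + 1·M_3 = 6(Δ_2 - Δ_1) = -6
  1·M_2 + 4·M_3 + 1·M_4 = 6(Δ_3 - Δ_2) = 24
Clamped end conditions give two more equations: 2h_0·M_0 + h_0·M_1 = 6(Δ_0 - g'(0)) = 72 and h_3·M_3 + 2h_3·M_4 = 6(g'(4) - Δ_3) = 48.
Solving: M_0 = 221/4, M_1 = -77/2, M_2 = 35/4, M_3 = -5/2, M_4 = 101/4.
On [2, 3], g'(t) = b_2 + 2c_2·(t - 2) + 3d_2·(t - 2)² with b_2 = Δ_2 - h_2(2M_2 + M_3)/6 = -17/2, c_2 = M_2/2 = 35/8, d_2 = (M_3 - M_2)/(6h_2) = -15/8. So g'(2) = -17/2.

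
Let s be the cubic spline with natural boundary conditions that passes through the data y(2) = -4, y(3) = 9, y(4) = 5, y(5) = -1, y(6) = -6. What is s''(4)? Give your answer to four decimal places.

3.4286

Put m_i = s'' at the i-th knot. Here h = (1, 1, 1, 1) and Δ = (13, -4, -6, -5), so the interior equations h_(i-1)·m_(i-1) + 2(h_(i-1)+h_i)·m_i + h_i·m_(i+1) = 6(Δ_i − Δ_(i-1)) read
  1·m_0 + 4·m_1 + 1·m_2 = 6(Δ_1 - Δ_0) = -102
  1·m_1 + 4·m_2 + 1·m_3 = 6(Δ_2 - Δ_1) = -12
  1·m_2 + 4·m_3 + 1·m_4 = 6(Δ_3 - Δ_2) = 6
Natural end conditions: m_0 = m_4 = 0.
Hence m_0 = 0, m_1 = -369/14, m_2 = 24/7, m_3 = 9/14, m_4 = 0.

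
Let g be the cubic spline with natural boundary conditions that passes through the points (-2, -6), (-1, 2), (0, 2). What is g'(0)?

Write M_i for g''(x_i). With h_i = 1, 1 and divided differences Δ_i = 8, 0, the continuity of g' gives the tridiagonal system
  1·M_0 + 4·M_1 + 1·M_2 = 6(Δ_1 - Δ_0) = -48
Natural end conditions: M_0 = M_2 = 0.
Solving the tridiagonal system: M_0 = 0, M_1 = -12, M_2 = 0.
On [-1, 0], g'(x) = b_1 + 2c_1·(x + 1) + 3d_1·(x + 1)² with b_1 = Δ_1 - h_1(2M_1 + M_2)/6 = 4, c_1 = M_1/2 = -6, d_1 = (M_2 - M_1)/(6h_1) = 2. So g'(0) = -2.

-2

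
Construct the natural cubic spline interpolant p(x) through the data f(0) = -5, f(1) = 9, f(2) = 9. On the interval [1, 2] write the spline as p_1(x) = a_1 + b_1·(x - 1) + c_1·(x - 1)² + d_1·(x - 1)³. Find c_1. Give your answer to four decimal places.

-10.5000

Put M_i = p'' at the i-th knot. Here h = (1, 1) and Δ = (14, 0), so the interior equations h_(i-1)·M_(i-1) + 2(h_(i-1)+h_i)·M_i + h_i·M_(i+1) = 6(Δ_i − Δ_(i-1)) read
  1·M_0 + 4·M_1 + 1·M_2 = 6(Δ_1 - Δ_0) = -84
Natural end conditions: M_0 = M_2 = 0.
Solving the tridiagonal system: M_0 = 0, M_1 = -21, M_2 = 0.
On [1, 2], with p_1(x) = a_1 + b_1·(x - 1) + c_1·(x - 1)² + d_1·(x - 1)³: c_1 = M_1/2 = -21/2, d_1 = (M_2 - M_1)/(6h_1) = 7/2, b_1 = Δ_1 - h_1(2M_1 + M_2)/6 = 7.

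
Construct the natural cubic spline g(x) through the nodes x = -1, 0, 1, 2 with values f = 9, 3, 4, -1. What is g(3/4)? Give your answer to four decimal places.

Write σ_i for g''(x_i). With h_i = 1, 1, 1 and divided differences Δ_i = -6, 1, -5, the continuity of g' gives the tridiagonal system
  1·σ_0 + 4·σ_1 + 1·σ_2 = 6(Δ_1 - Δ_0) = 42
  1·σ_1 + 4·σ_2 + 1·σ_3 = 6(Δ_2 - Δ_1) = -36
Natural end conditions: σ_0 = σ_3 = 0.
Solving the tridiagonal system: σ_0 = 0, σ_1 = 68/5, σ_2 = -62/5, σ_3 = 0.
On [0, 1], g(x) = 3 - 22/15·x + 34/5·x² - 13/3·x³.
With x = 3/4: g(3/4) = 1247/320.

3.8969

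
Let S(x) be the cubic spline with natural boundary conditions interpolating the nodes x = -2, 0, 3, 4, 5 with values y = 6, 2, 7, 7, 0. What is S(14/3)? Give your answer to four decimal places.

2.8409

With m_i denoting the second derivative at x_i, h_i = 2, 3, 1, 1, and Δ_i = (y_(i+1) − y_i)/h_i = -2, 5/3, 0, -7:
  2·m_0 + 10·m_1 + 3·m_2 = 6(Δ_1 - Δ_0) = 22
  3·m_1 + 8·m_2 + 1·m_3 = 6(Δ_2 - Δ_1) = -10
  1·m_2 + 4·m_3 + 1·m_4 = 6(Δ_3 - Δ_2) = -42
Natural end conditions: m_0 = m_4 = 0.
Forward elimination and back-substitution give m_0 = 0, m_1 = 338/137, m_2 = -122/137, m_3 = -1408/137, m_4 = 0.
On [4, 5], S(x) = 7 - 1469/411·(x - 4) - 704/137·(x - 4)² + 704/411·(x - 4)³.
With (x - 4) = 2/3: S(14/3) = 31525/11097.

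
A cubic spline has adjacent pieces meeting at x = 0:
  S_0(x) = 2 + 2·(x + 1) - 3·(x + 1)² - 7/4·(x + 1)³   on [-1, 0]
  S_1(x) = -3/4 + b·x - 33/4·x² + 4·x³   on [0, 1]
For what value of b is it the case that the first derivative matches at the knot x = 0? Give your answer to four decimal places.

S_0'(x) = 2 - 6·(x + 1) - 21/4·(x + 1)², so S_0'(0) = -37/4. On the right, S_1'(0) = b, so b = -37/4.

-9.2500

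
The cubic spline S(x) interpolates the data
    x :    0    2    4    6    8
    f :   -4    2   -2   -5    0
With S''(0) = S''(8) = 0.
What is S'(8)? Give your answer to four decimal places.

With σ_i denoting the second derivative at x_i, h_i = 2, 2, 2, 2, and Δ_i = (y_(i+1) − y_i)/h_i = 3, -2, -3/2, 5/2:
  2·σ_0 + 8·σ_1 + 2·σ_2 = 6(Δ_1 - Δ_0) = -30
  2·σ_1 + 8·σ_2 + 2·σ_3 = 6(Δ_2 - Δ_1) = 3
  2·σ_2 + 8·σ_3 + 2·σ_4 = 6(Δ_3 - Δ_2) = 24
Natural end conditions: σ_0 = σ_4 = 0.
Solving the tridiagonal system: σ_0 = 0, σ_1 = -219/56, σ_2 = 9/14, σ_3 = 159/56, σ_4 = 0.
On [6, 8], S'(x) = b_3 + 2c_3·(x - 6) + 3d_3·(x - 6)² with b_3 = Δ_3 - h_3(2σ_3 + σ_4)/6 = 17/28, c_3 = σ_3/2 = 159/112, d_3 = (σ_4 - σ_3)/(6h_3) = -53/224. So S'(8) = 193/56.

3.4464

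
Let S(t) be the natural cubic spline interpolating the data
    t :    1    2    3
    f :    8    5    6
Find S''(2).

With M_i denoting the second derivative at x_i, h_i = 1, 1, and Δ_i = (y_(i+1) − y_i)/h_i = -3, 1:
  1·M_0 + 4·M_1 + 1·M_2 = 6(Δ_1 - Δ_0) = 24
Natural end conditions: M_0 = M_2 = 0.
Solving: M_0 = 0, M_1 = 6, M_2 = 0.

6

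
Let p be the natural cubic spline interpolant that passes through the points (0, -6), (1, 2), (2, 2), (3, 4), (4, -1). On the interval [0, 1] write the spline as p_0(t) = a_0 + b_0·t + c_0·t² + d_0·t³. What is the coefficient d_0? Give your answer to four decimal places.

Write m_i for p''(x_i). With h_i = 1, 1, 1, 1 and divided differences Δ_i = 8, 0, 2, -5, the continuity of p' gives the tridiagonal system
  1·m_0 + 4·m_1 + 1·m_2 = 6(Δ_1 - Δ_0) = -48
  1·m_1 + 4·m_2 + 1·m_3 = 6(Δ_2 - Δ_1) = 12
  1·m_2 + 4·m_3 + 1·m_4 = 6(Δ_3 - Δ_2) = -42
Natural end conditions: m_0 = m_4 = 0.
Hence m_0 = 0, m_1 = -405/28, m_2 = 69/7, m_3 = -363/28, m_4 = 0.
On [0, 1], with p_0(t) = a_0 + b_0·t + c_0·t² + d_0·t³: c_0 = m_0/2 = 0, d_0 = (m_1 - m_0)/(6h_0) = -135/56, b_0 = Δ_0 - h_0(2m_0 + m_1)/6 = 583/56.

-2.4107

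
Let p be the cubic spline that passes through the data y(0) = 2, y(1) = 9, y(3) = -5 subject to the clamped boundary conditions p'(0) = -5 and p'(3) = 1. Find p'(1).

Put m_i = p'' at the i-th knot. Here h = (1, 2) and Δ = (7, -7), so the interior equations h_(i-1)·m_(i-1) + 2(h_(i-1)+h_i)·m_i + h_i·m_(i+1) = 6(Δ_i − Δ_(i-1)) read
  1·m_0 + 6·m_1 + 2·m_2 = 6(Δ_1 - Δ_0) = -84
Clamped end conditions give two more equations: 2h_0·m_0 + h_0·m_1 = 6(Δ_0 - p'(0)) = 72 and h_1·m_1 + 2h_1·m_2 = 6(p'(3) - Δ_1) = 48.
Solving: m_0 = 52, m_1 = -32, m_2 = 28.
On [1, 3], p'(x) = b_1 + 2c_1·(x - 1) + 3d_1·(x - 1)² with b_1 = Δ_1 - h_1(2m_1 + m_2)/6 = 5, c_1 = m_1/2 = -16, d_1 = (m_2 - m_1)/(6h_1) = 5. So p'(1) = 5.

5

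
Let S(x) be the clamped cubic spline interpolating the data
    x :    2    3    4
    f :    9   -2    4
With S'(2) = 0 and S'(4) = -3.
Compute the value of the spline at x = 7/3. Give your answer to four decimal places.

Let M_i = S''(x_i). Step sizes h_i = 1, 1; slopes of the chords Δ_i = (y_(i+1) - y_i)/h_i = -11, 6.
  1·M_0 + 4·M_1 + 1·M_2 = 6(Δ_1 - Δ_0) = 102
Clamped end conditions give two more equations: 2h_0·M_0 + h_0·M_1 = 6(Δ_0 - S'(2)) = -66 and h_1·M_1 + 2h_1·M_2 = 6(S'(4) - Δ_1) = -54.
Hence M_0 = -60, M_1 = 54, M_2 = -54.
On [2, 3], S(x) = 9 + 0·(x - 2) - 30·(x - 2)² + 19·(x - 2)³.
With (x - 2) = 1/3: S(7/3) = 172/27.

6.3704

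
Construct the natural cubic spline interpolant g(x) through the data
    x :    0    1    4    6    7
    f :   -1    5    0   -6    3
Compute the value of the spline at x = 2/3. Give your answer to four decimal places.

Let M_i = g''(x_i). Step sizes h_i = 1, 3, 2, 1; slopes of the chords Δ_i = (y_(i+1) - y_i)/h_i = 6, -5/3, -3, 9.
  1·M_0 + 8·M_1 + 3·M_2 = 6(Δ_1 - Δ_0) = -46
  3·M_1 + 10·M_2 + 2·M_3 = 6(Δ_2 - Δ_1) = -8
  2·M_2 + 6·M_3 + 1·M_4 = 6(Δ_3 - Δ_2) = 72
Natural end conditions: M_0 = M_4 = 0.
Solving: M_0 = 0, M_1 = -1000/197, M_2 = -354/197, M_3 = 2482/197, M_4 = 0.
On [0, 1], g(x) = -1 + 4046/591·x + 0·x² - 500/591·x³.
With x = 2/3: g(2/3) = 52871/15957.

3.3133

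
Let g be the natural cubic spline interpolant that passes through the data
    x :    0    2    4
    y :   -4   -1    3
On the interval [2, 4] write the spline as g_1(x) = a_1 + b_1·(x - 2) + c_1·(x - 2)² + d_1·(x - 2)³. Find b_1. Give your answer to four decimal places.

With M_i denoting the second derivative at x_i, h_i = 2, 2, and Δ_i = (y_(i+1) − y_i)/h_i = 3/2, 2:
  2·M_0 + 8·M_1 + 2·M_2 = 6(Δ_1 - Δ_0) = 3
Natural end conditions: M_0 = M_2 = 0.
Solving the tridiagonal system: M_0 = 0, M_1 = 3/8, M_2 = 0.
On [2, 4], with g_1(x) = a_1 + b_1·(x - 2) + c_1·(x - 2)² + d_1·(x - 2)³: c_1 = M_1/2 = 3/16, d_1 = (M_2 - M_1)/(6h_1) = -1/32, b_1 = Δ_1 - h_1(2M_1 + M_2)/6 = 7/4.

1.7500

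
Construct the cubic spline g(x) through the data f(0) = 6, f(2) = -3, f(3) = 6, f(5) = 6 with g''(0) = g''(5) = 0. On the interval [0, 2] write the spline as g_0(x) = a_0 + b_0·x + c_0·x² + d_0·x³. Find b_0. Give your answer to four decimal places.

-9.6429

Let m_i = g''(x_i). Step sizes h_i = 2, 1, 2; slopes of the chords Δ_i = (y_(i+1) - y_i)/h_i = -9/2, 9, 0.
  2·m_0 + 6·m_1 + 1·m_2 = 6(Δ_1 - Δ_0) = 81
  1·m_1 + 6·m_2 + 2·m_3 = 6(Δ_2 - Δ_1) = -54
Natural end conditions: m_0 = m_3 = 0.
Hence m_0 = 0, m_1 = 108/7, m_2 = -81/7, m_3 = 0.
On [0, 2], with g_0(x) = a_0 + b_0·x + c_0·x² + d_0·x³: c_0 = m_0/2 = 0, d_0 = (m_1 - m_0)/(6h_0) = 9/7, b_0 = Δ_0 - h_0(2m_0 + m_1)/6 = -135/14.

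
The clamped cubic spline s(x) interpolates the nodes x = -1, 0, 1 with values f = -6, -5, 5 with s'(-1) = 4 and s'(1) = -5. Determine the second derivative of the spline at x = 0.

36

Put M_i = s'' at the i-th knot. Here h = (1, 1) and Δ = (1, 10), so the interior equations h_(i-1)·M_(i-1) + 2(h_(i-1)+h_i)·M_i + h_i·M_(i+1) = 6(Δ_i − Δ_(i-1)) read
  1·M_0 + 4·M_1 + 1·M_2 = 6(Δ_1 - Δ_0) = 54
Clamped end conditions give two more equations: 2h_0·M_0 + h_0·M_1 = 6(Δ_0 - s'(-1)) = -18 and h_1·M_1 + 2h_1·M_2 = 6(s'(1) - Δ_1) = -90.
Forward elimination and back-substitution give M_0 = -27, M_1 = 36, M_2 = -63.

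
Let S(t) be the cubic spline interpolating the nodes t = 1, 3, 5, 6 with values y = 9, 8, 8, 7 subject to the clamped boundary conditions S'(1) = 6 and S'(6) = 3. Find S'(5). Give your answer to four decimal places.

Let m_i = S''(x_i). Step sizes h_i = 2, 2, 1; slopes of the chords Δ_i = (y_(i+1) - y_i)/h_i = -1/2, 0, -1.
  2·m_0 + 8·m_1 + 2·m_2 = 6(Δ_1 - Δ_0) = 3
  2·m_1 + 6·m_2 + 1·m_3 = 6(Δ_2 - Δ_1) = -6
Clamped end conditions give two more equations: 2h_0·m_0 + h_0·m_1 = 6(Δ_0 - S'(1)) = -39 and h_2·m_2 + 2h_2·m_3 = 6(S'(6) - Δ_2) = 24.
Solving the tridiagonal system: m_0 = -555/46, m_1 = 213/46, m_2 = -114/23, m_3 = 333/23.
On [5, 6], S'(t) = b_2 + 2c_2·(t - 5) + 3d_2·(t - 5)² with b_2 = Δ_2 - h_2(2m_2 + m_3)/6 = -81/46, c_2 = m_2/2 = -57/23, d_2 = (m_3 - m_2)/(6h_2) = 149/46. So S'(5) = -81/46.

-1.7609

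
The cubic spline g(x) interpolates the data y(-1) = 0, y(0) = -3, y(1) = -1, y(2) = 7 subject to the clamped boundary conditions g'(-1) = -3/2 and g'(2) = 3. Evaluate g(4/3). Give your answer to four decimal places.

Let σ_i = g''(x_i). Step sizes h_i = 1, 1, 1; slopes of the chords Δ_i = (y_(i+1) - y_i)/h_i = -3, 2, 8.
  1·σ_0 + 4·σ_1 + 1·σ_2 = 6(Δ_1 - Δ_0) = 30
  1·σ_1 + 4·σ_2 + 1·σ_3 = 6(Δ_2 - Δ_1) = 36
Clamped end conditions give two more equations: 2h_0·σ_0 + h_0·σ_1 = 6(Δ_0 - g'(-1)) = -9 and h_2·σ_2 + 2h_2·σ_3 = 6(g'(2) - Δ_2) = -30.
Forward elimination and back-substitution give σ_0 = -38/5, σ_1 = 31/5, σ_2 = 64/5, σ_3 = -107/5.
On [1, 2], g(x) = -1 + 73/10·(x - 1) + 32/5·(x - 1)² - 57/10·(x - 1)³.
With (x - 1) = 1/3: g(4/3) = 29/15.

1.9333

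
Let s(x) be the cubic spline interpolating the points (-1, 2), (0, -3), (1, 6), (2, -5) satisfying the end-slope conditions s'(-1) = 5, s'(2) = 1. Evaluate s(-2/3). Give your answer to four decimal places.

1.2716

With σ_i denoting the second derivative at x_i, h_i = 1, 1, 1, and Δ_i = (y_(i+1) − y_i)/h_i = -5, 9, -11:
  1·σ_0 + 4·σ_1 + 1·σ_2 = 6(Δ_1 - Δ_0) = 84
  1·σ_1 + 4·σ_2 + 1·σ_3 = 6(Δ_2 - Δ_1) = -120
Clamped end conditions give two more equations: 2h_0·σ_0 + h_0·σ_1 = 6(Δ_0 - s'(-1)) = -60 and h_2·σ_2 + 2h_2·σ_3 = 6(s'(2) - Δ_2) = 72.
Forward elimination and back-substitution give σ_0 = -164/3, σ_1 = 148/3, σ_2 = -176/3, σ_3 = 196/3.
On [-1, 0], s(x) = 2 + 5·(x + 1) - 82/3·(x + 1)² + 52/3·(x + 1)³.
With (x + 1) = 1/3: s(-2/3) = 103/81.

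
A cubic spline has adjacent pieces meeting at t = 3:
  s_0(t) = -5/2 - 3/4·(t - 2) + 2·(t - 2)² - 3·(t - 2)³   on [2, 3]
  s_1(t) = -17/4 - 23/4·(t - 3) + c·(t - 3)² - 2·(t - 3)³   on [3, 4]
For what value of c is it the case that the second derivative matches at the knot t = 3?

-7

s_0''(t) = 4 - 18·(t - 2), so s_0''(3) = -14. On the right, s_1''(3) = 2c, so c = -7.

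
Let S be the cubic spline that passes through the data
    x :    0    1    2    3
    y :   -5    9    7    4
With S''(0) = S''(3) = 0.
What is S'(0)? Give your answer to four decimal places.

18.2000

With M_i denoting the second derivative at x_i, h_i = 1, 1, 1, and Δ_i = (y_(i+1) − y_i)/h_i = 14, -2, -3:
  1·M_0 + 4·M_1 + 1·M_2 = 6(Δ_1 - Δ_0) = -96
  1·M_1 + 4·M_2 + 1·M_3 = 6(Δ_2 - Δ_1) = -6
Natural end conditions: M_0 = M_3 = 0.
Forward elimination and back-substitution give M_0 = 0, M_1 = -126/5, M_2 = 24/5, M_3 = 0.
On [0, 1], S'(x) = b_0 + 2c_0·x + 3d_0·x² with b_0 = Δ_0 - h_0(2M_0 + M_1)/6 = 91/5, c_0 = M_0/2 = 0, d_0 = (M_1 - M_0)/(6h_0) = -21/5. So S'(0) = 91/5.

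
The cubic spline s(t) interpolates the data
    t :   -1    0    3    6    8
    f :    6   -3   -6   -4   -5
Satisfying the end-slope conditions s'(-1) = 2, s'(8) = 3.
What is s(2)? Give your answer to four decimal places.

Put m_i = s'' at the i-th knot. Here h = (1, 3, 3, 2) and Δ = (-9, -1, 2/3, -1/2), so the interior equations h_(i-1)·m_(i-1) + 2(h_(i-1)+h_i)·m_i + h_i·m_(i+1) = 6(Δ_i − Δ_(i-1)) read
  1·m_0 + 8·m_1 + 3·m_2 = 6(Δ_1 - Δ_0) = 48
  3·m_1 + 12·m_2 + 3·m_3 = 6(Δ_2 - Δ_1) = 10
  3·m_2 + 10·m_3 + 2·m_4 = 6(Δ_3 - Δ_2) = -7
Clamped end conditions give two more equations: 2h_0·m_0 + h_0·m_1 = 6(Δ_0 - s'(-1)) = -66 and h_3·m_3 + 2h_3·m_4 = 6(s'(8) - Δ_3) = 21.
Forward elimination and back-substitution give m_0 = -1627/42, m_1 = 241/21, m_2 = -71/42, m_3 = -29/21, m_4 = 499/84.
On [0, 3], s(t) = -3 - 977/84·t + 241/42·t² - 79/108·t³.
With t = 2: s(2) = -3463/378.

-9.1614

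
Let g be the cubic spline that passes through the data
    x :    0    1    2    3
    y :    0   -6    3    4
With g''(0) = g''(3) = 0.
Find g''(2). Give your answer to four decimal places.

Let M_i = g''(x_i). Step sizes h_i = 1, 1, 1; slopes of the chords Δ_i = (y_(i+1) - y_i)/h_i = -6, 9, 1.
  1·M_0 + 4·M_1 + 1·M_2 = 6(Δ_1 - Δ_0) = 90
  1·M_1 + 4·M_2 + 1·M_3 = 6(Δ_2 - Δ_1) = -48
Natural end conditions: M_0 = M_3 = 0.
Solving the tridiagonal system: M_0 = 0, M_1 = 136/5, M_2 = -94/5, M_3 = 0.

-18.8000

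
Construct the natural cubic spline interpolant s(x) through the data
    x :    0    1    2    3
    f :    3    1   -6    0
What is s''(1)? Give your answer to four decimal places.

With σ_i denoting the second derivative at x_i, h_i = 1, 1, 1, and Δ_i = (y_(i+1) − y_i)/h_i = -2, -7, 6:
  1·σ_0 + 4·σ_1 + 1·σ_2 = 6(Δ_1 - Δ_0) = -30
  1·σ_1 + 4·σ_2 + 1·σ_3 = 6(Δ_2 - Δ_1) = 78
Natural end conditions: σ_0 = σ_3 = 0.
Hence σ_0 = 0, σ_1 = -66/5, σ_2 = 114/5, σ_3 = 0.

-13.2000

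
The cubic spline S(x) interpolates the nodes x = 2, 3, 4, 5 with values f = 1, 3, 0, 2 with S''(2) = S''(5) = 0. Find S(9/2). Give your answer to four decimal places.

Put m_i = S'' at the i-th knot. Here h = (1, 1, 1) and Δ = (2, -3, 2), so the interior equations h_(i-1)·m_(i-1) + 2(h_(i-1)+h_i)·m_i + h_i·m_(i+1) = 6(Δ_i − Δ_(i-1)) read
  1·m_0 + 4·m_1 + 1·m_2 = 6(Δ_1 - Δ_0) = -30
  1·m_1 + 4·m_2 + 1·m_3 = 6(Δ_2 - Δ_1) = 30
Natural end conditions: m_0 = m_3 = 0.
Solving the tridiagonal system: m_0 = 0, m_1 = -10, m_2 = 10, m_3 = 0.
On [4, 5], S(x) = 0 - 4/3·(x - 4) + 5·(x - 4)² - 5/3·(x - 4)³.
With (x - 4) = 1/2: S(9/2) = 3/8.

0.3750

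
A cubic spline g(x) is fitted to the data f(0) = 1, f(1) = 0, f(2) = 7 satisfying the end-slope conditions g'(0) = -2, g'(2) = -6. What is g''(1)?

28

Write m_i for g''(x_i). With h_i = 1, 1 and divided differences Δ_i = -1, 7, the continuity of g' gives the tridiagonal system
  1·m_0 + 4·m_1 + 1·m_2 = 6(Δ_1 - Δ_0) = 48
Clamped end conditions give two more equations: 2h_0·m_0 + h_0·m_1 = 6(Δ_0 - g'(0)) = 6 and h_1·m_1 + 2h_1·m_2 = 6(g'(2) - Δ_1) = -78.
Hence m_0 = -11, m_1 = 28, m_2 = -53.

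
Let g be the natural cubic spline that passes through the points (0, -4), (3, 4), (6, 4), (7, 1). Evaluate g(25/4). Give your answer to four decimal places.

With M_i denoting the second derivative at x_i, h_i = 3, 3, 1, and Δ_i = (y_(i+1) − y_i)/h_i = 8/3, 0, -3:
  3·M_0 + 12·M_1 + 3·M_2 = 6(Δ_1 - Δ_0) = -16
  3·M_1 + 8·M_2 + 1·M_3 = 6(Δ_2 - Δ_1) = -18
Natural end conditions: M_0 = M_3 = 0.
Solving: M_0 = 0, M_1 = -74/87, M_2 = -56/29, M_3 = 0.
On [6, 7], g(x) = 4 - 205/87·(x - 6) - 28/29·(x - 6)² + 28/87·(x - 6)³.
With (x - 6) = 1/4: g(25/4) = 1557/464.

3.3556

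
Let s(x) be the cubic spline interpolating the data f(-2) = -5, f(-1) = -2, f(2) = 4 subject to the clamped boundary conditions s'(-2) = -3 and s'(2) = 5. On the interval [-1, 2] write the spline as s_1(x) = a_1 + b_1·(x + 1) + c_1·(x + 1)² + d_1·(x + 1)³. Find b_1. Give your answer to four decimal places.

4.6250

With M_i denoting the second derivative at x_i, h_i = 1, 3, and Δ_i = (y_(i+1) − y_i)/h_i = 3, 2:
  1·M_0 + 8·M_1 + 3·M_2 = 6(Δ_1 - Δ_0) = -6
Clamped end conditions give two more equations: 2h_0·M_0 + h_0·M_1 = 6(Δ_0 - s'(-2)) = 36 and h_1·M_1 + 2h_1·M_2 = 6(s'(2) - Δ_1) = 18.
Hence M_0 = 83/4, M_1 = -11/2, M_2 = 23/4.
On [-1, 2], with s_1(x) = a_1 + b_1·(x + 1) + c_1·(x + 1)² + d_1·(x + 1)³: c_1 = M_1/2 = -11/4, d_1 = (M_2 - M_1)/(6h_1) = 5/8, b_1 = Δ_1 - h_1(2M_1 + M_2)/6 = 37/8.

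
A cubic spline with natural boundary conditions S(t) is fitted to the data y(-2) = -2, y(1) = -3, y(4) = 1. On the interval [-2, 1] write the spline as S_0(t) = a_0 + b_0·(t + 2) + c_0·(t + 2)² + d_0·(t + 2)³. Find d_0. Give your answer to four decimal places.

0.0463

Write σ_i for S''(x_i). With h_i = 3, 3 and divided differences Δ_i = -1/3, 4/3, the continuity of S' gives the tridiagonal system
  3·σ_0 + 12·σ_1 + 3·σ_2 = 6(Δ_1 - Δ_0) = 10
Natural end conditions: σ_0 = σ_2 = 0.
Hence σ_0 = 0, σ_1 = 5/6, σ_2 = 0.
On [-2, 1], with S_0(t) = a_0 + b_0·(t + 2) + c_0·(t + 2)² + d_0·(t + 2)³: c_0 = σ_0/2 = 0, d_0 = (σ_1 - σ_0)/(6h_0) = 5/108, b_0 = Δ_0 - h_0(2σ_0 + σ_1)/6 = -3/4.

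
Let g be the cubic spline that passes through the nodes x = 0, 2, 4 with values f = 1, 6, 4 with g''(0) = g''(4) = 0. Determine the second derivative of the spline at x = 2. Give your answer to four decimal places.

-2.6250

Write M_i for g''(x_i). With h_i = 2, 2 and divided differences Δ_i = 5/2, -1, the continuity of g' gives the tridiagonal system
  2·M_0 + 8·M_1 + 2·M_2 = 6(Δ_1 - Δ_0) = -21
Natural end conditions: M_0 = M_2 = 0.
Hence M_0 = 0, M_1 = -21/8, M_2 = 0.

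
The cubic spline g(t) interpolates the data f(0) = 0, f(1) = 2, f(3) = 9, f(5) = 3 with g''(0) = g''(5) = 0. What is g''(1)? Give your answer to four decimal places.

3.4091

Let M_i = g''(x_i). Step sizes h_i = 1, 2, 2; slopes of the chords Δ_i = (y_(i+1) - y_i)/h_i = 2, 7/2, -3.
  1·M_0 + 6·M_1 + 2·M_2 = 6(Δ_1 - Δ_0) = 9
  2·M_1 + 8·M_2 + 2·M_3 = 6(Δ_2 - Δ_1) = -39
Natural end conditions: M_0 = M_3 = 0.
Solving: M_0 = 0, M_1 = 75/22, M_2 = -63/11, M_3 = 0.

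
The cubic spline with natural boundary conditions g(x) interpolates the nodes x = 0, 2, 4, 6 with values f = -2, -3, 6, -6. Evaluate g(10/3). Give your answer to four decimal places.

With M_i denoting the second derivative at x_i, h_i = 2, 2, 2, and Δ_i = (y_(i+1) − y_i)/h_i = -1/2, 9/2, -6:
  2·M_0 + 8·M_1 + 2·M_2 = 6(Δ_1 - Δ_0) = 30
  2·M_1 + 8·M_2 + 2·M_3 = 6(Δ_2 - Δ_1) = -63
Natural end conditions: M_0 = M_3 = 0.
Forward elimination and back-substitution give M_0 = 0, M_1 = 61/10, M_2 = -47/5, M_3 = 0.
On [2, 4], g(x) = -3 + 107/30·(x - 2) + 61/20·(x - 2)² - 31/24·(x - 2)³.
With (x - 2) = 4/3: g(10/3) = 1667/405.

4.1160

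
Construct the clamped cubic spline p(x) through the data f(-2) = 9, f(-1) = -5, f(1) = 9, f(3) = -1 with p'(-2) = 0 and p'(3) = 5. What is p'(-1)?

-11

Write σ_i for p''(x_i). With h_i = 1, 2, 2 and divided differences Δ_i = -14, 7, -5, the continuity of p' gives the tridiagonal system
  1·σ_0 + 6·σ_1 + 2·σ_2 = 6(Δ_1 - Δ_0) = 126
  2·σ_1 + 8·σ_2 + 2·σ_3 = 6(Δ_2 - Δ_1) = -72
Clamped end conditions give two more equations: 2h_0·σ_0 + h_0·σ_1 = 6(Δ_0 - p'(-2)) = -84 and h_2·σ_2 + 2h_2·σ_3 = 6(p'(3) - Δ_2) = 60.
Solving: σ_0 = -62, σ_1 = 40, σ_2 = -26, σ_3 = 28.
On [-1, 1], p'(x) = b_1 + 2c_1·(x + 1) + 3d_1·(x + 1)² with b_1 = Δ_1 - h_1(2σ_1 + σ_2)/6 = -11, c_1 = σ_1/2 = 20, d_1 = (σ_2 - σ_1)/(6h_1) = -11/2. So p'(-1) = -11.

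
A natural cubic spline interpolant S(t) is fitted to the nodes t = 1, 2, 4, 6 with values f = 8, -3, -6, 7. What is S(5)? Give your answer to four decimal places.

-0.4886

Put σ_i = S'' at the i-th knot. Here h = (1, 2, 2) and Δ = (-11, -3/2, 13/2), so the interior equations h_(i-1)·σ_(i-1) + 2(h_(i-1)+h_i)·σ_i + h_i·σ_(i+1) = 6(Δ_i − Δ_(i-1)) read
  1·σ_0 + 6·σ_1 + 2·σ_2 = 6(Δ_1 - Δ_0) = 57
  2·σ_1 + 8·σ_2 + 2·σ_3 = 6(Δ_2 - Δ_1) = 48
Natural end conditions: σ_0 = σ_3 = 0.
Forward elimination and back-substitution give σ_0 = 0, σ_1 = 90/11, σ_2 = 87/22, σ_3 = 0.
On [4, 6], S(t) = -6 + 85/22·(t - 4) + 87/44·(t - 4)² - 29/88·(t - 4)³.
With (t - 4) = 1: S(5) = -43/88.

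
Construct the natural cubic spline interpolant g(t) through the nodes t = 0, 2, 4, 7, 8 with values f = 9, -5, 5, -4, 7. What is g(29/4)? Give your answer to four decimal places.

-2.0630

With σ_i denoting the second derivative at x_i, h_i = 2, 2, 3, 1, and Δ_i = (y_(i+1) − y_i)/h_i = -7, 5, -3, 11:
  2·σ_0 + 8·σ_1 + 2·σ_2 = 6(Δ_1 - Δ_0) = 72
  2·σ_1 + 10·σ_2 + 3·σ_3 = 6(Δ_2 - Δ_1) = -48
  3·σ_2 + 8·σ_3 + 1·σ_4 = 6(Δ_3 - Δ_2) = 84
Natural end conditions: σ_0 = σ_4 = 0.
Hence σ_0 = 0, σ_1 = 798/67, σ_2 = -780/67, σ_3 = 996/67, σ_4 = 0.
On [7, 8], g(t) = -4 + 405/67·(t - 7) + 498/67·(t - 7)² - 166/67·(t - 7)³.
With (t - 7) = 1/4: g(29/4) = -4423/2144.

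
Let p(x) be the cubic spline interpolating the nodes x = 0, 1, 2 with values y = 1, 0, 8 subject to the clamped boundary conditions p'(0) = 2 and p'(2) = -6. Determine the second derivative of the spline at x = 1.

With σ_i denoting the second derivative at x_i, h_i = 1, 1, and Δ_i = (y_(i+1) − y_i)/h_i = -1, 8:
  1·σ_0 + 4·σ_1 + 1·σ_2 = 6(Δ_1 - Δ_0) = 54
Clamped end conditions give two more equations: 2h_0·σ_0 + h_0·σ_1 = 6(Δ_0 - p'(0)) = -18 and h_1·σ_1 + 2h_1·σ_2 = 6(p'(2) - Δ_1) = -84.
Solving the tridiagonal system: σ_0 = -53/2, σ_1 = 35, σ_2 = -119/2.

35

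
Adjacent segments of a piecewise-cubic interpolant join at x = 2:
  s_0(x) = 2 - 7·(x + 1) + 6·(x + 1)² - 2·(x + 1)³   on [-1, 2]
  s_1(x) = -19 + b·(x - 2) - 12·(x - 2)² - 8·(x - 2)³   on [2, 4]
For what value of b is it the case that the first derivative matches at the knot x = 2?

-25

s_0'(x) = -7 + 12·(x + 1) - 6·(x + 1)², so s_0'(2) = -25. On the right, s_1'(2) = b, so b = -25.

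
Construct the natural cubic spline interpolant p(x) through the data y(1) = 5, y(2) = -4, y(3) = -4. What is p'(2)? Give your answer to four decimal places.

-4.5000

Put M_i = p'' at the i-th knot. Here h = (1, 1) and Δ = (-9, 0), so the interior equations h_(i-1)·M_(i-1) + 2(h_(i-1)+h_i)·M_i + h_i·M_(i+1) = 6(Δ_i − Δ_(i-1)) read
  1·M_0 + 4·M_1 + 1·M_2 = 6(Δ_1 - Δ_0) = 54
Natural end conditions: M_0 = M_2 = 0.
Solving the tridiagonal system: M_0 = 0, M_1 = 27/2, M_2 = 0.
On [2, 3], p'(x) = b_1 + 2c_1·(x - 2) + 3d_1·(x - 2)² with b_1 = Δ_1 - h_1(2M_1 + M_2)/6 = -9/2, c_1 = M_1/2 = 27/4, d_1 = (M_2 - M_1)/(6h_1) = -9/4. So p'(2) = -9/2.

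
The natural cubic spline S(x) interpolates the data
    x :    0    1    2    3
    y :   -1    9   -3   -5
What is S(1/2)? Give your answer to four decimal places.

With M_i denoting the second derivative at x_i, h_i = 1, 1, 1, and Δ_i = (y_(i+1) − y_i)/h_i = 10, -12, -2:
  1·M_0 + 4·M_1 + 1·M_2 = 6(Δ_1 - Δ_0) = -132
  1·M_1 + 4·M_2 + 1·M_3 = 6(Δ_2 - Δ_1) = 60
Natural end conditions: M_0 = M_3 = 0.
Forward elimination and back-substitution give M_0 = 0, M_1 = -196/5, M_2 = 124/5, M_3 = 0.
On [0, 1], S(x) = -1 + 248/15·x + 0·x² - 98/15·x³.
With x = 1/2: S(1/2) = 129/20.

6.4500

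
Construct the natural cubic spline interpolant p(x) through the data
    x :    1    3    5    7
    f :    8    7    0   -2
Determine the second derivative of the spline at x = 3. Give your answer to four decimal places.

-2.9000

Put M_i = p'' at the i-th knot. Here h = (2, 2, 2) and Δ = (-1/2, -7/2, -1), so the interior equations h_(i-1)·M_(i-1) + 2(h_(i-1)+h_i)·M_i + h_i·M_(i+1) = 6(Δ_i − Δ_(i-1)) read
  2·M_0 + 8·M_1 + 2·M_2 = 6(Δ_1 - Δ_0) = -18
  2·M_1 + 8·M_2 + 2·M_3 = 6(Δ_2 - Δ_1) = 15
Natural end conditions: M_0 = M_3 = 0.
Forward elimination and back-substitution give M_0 = 0, M_1 = -29/10, M_2 = 13/5, M_3 = 0.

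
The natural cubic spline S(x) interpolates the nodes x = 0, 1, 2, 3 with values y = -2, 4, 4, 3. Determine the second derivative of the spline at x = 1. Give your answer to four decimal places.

Put M_i = S'' at the i-th knot. Here h = (1, 1, 1) and Δ = (6, 0, -1), so the interior equations h_(i-1)·M_(i-1) + 2(h_(i-1)+h_i)·M_i + h_i·M_(i+1) = 6(Δ_i − Δ_(i-1)) read
  1·M_0 + 4·M_1 + 1·M_2 = 6(Δ_1 - Δ_0) = -36
  1·M_1 + 4·M_2 + 1·M_3 = 6(Δ_2 - Δ_1) = -6
Natural end conditions: M_0 = M_3 = 0.
Solving: M_0 = 0, M_1 = -46/5, M_2 = 4/5, M_3 = 0.

-9.2000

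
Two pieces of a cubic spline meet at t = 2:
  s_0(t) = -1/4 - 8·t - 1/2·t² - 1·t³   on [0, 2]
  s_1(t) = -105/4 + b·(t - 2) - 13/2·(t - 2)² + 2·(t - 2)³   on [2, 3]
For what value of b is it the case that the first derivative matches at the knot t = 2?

s_0'(t) = -8 - 1·t - 3·t², so s_0'(2) = -22. On the right, s_1'(2) = b, so b = -22.

-22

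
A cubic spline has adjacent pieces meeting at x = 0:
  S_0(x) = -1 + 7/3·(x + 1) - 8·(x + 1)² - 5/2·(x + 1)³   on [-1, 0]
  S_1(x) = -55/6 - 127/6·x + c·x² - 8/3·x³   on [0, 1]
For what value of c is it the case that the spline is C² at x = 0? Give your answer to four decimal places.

-15.5000

S_0''(x) = -16 - 15·(x + 1), so S_0''(0) = -31. On the right, S_1''(0) = 2c, so c = -31/2.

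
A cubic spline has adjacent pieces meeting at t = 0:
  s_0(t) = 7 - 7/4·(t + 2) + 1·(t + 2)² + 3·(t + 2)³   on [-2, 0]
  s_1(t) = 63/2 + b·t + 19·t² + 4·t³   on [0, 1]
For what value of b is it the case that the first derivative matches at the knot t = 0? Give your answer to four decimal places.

s_0'(t) = -7/4 + 2·(t + 2) + 9·(t + 2)², so s_0'(0) = 153/4. On the right, s_1'(0) = b, so b = 153/4.

38.2500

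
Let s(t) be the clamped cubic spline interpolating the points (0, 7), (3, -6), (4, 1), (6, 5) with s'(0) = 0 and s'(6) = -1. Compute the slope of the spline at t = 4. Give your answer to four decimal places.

With m_i denoting the second derivative at x_i, h_i = 3, 1, 2, and Δ_i = (y_(i+1) − y_i)/h_i = -13/3, 7, 2:
  3·m_0 + 8·m_1 + 1·m_2 = 6(Δ_1 - Δ_0) = 68
  1·m_1 + 6·m_2 + 2·m_3 = 6(Δ_2 - Δ_1) = -30
Clamped end conditions give two more equations: 2h_0·m_0 + h_0·m_1 = 6(Δ_0 - s'(0)) = -26 and h_2·m_2 + 2h_2·m_3 = 6(s'(6) - Δ_2) = -18.
Forward elimination and back-substitution give m_0 = -233/21, m_1 = 284/21, m_2 = -145/21, m_3 = -22/21.
On [4, 6], s'(t) = b_2 + 2c_2·(t - 4) + 3d_2·(t - 4)² with b_2 = Δ_2 - h_2(2m_2 + m_3)/6 = 146/21, c_2 = m_2/2 = -145/42, d_2 = (m_3 - m_2)/(6h_2) = 41/84. So s'(4) = 146/21.

6.9524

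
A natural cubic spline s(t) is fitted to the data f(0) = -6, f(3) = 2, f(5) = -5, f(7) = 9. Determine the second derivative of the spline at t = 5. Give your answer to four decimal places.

9.2632

Write M_i for s''(x_i). With h_i = 3, 2, 2 and divided differences Δ_i = 8/3, -7/2, 7, the continuity of s' gives the tridiagonal system
  3·M_0 + 10·M_1 + 2·M_2 = 6(Δ_1 - Δ_0) = -37
  2·M_1 + 8·M_2 + 2·M_3 = 6(Δ_2 - Δ_1) = 63
Natural end conditions: M_0 = M_3 = 0.
Hence M_0 = 0, M_1 = -211/38, M_2 = 176/19, M_3 = 0.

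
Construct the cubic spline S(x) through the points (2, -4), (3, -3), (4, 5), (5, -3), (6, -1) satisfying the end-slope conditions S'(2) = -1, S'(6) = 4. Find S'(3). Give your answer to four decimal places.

7.1071

Write M_i for S''(x_i). With h_i = 1, 1, 1, 1 and divided differences Δ_i = 1, 8, -8, 2, the continuity of S' gives the tridiagonal system
  1·M_0 + 4·M_1 + 1·M_2 = 6(Δ_1 - Δ_0) = 42
  1·M_1 + 4·M_2 + 1·M_3 = 6(Δ_2 - Δ_1) = -96
  1·M_2 + 4·M_3 + 1·M_4 = 6(Δ_3 - Δ_2) = 60
Clamped end conditions give two more equations: 2h_0·M_0 + h_0·M_1 = 6(Δ_0 - S'(2)) = 12 and h_3·M_3 + 2h_3·M_4 = 6(S'(6) - Δ_3) = 12.
Forward elimination and back-substitution give M_0 = -59/14, M_1 = 143/7, M_2 = -71/2, M_3 = 179/7, M_4 = -95/14.
On [3, 4], S'(x) = b_1 + 2c_1·(x - 3) + 3d_1·(x - 3)² with b_1 = Δ_1 - h_1(2M_1 + M_2)/6 = 199/28, c_1 = M_1/2 = 143/14, d_1 = (M_2 - M_1)/(6h_1) = -261/28. So S'(3) = 199/28.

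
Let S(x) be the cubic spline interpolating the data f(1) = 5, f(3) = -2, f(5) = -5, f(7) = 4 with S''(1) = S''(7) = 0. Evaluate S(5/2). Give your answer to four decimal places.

Put M_i = S'' at the i-th knot. Here h = (2, 2, 2) and Δ = (-7/2, -3/2, 9/2), so the interior equations h_(i-1)·M_(i-1) + 2(h_(i-1)+h_i)·M_i + h_i·M_(i+1) = 6(Δ_i − Δ_(i-1)) read
  2·M_0 + 8·M_1 + 2·M_2 = 6(Δ_1 - Δ_0) = 12
  2·M_1 + 8·M_2 + 2·M_3 = 6(Δ_2 - Δ_1) = 36
Natural end conditions: M_0 = M_3 = 0.
Forward elimination and back-substitution give M_0 = 0, M_1 = 2/5, M_2 = 22/5, M_3 = 0.
On [1, 3], S(x) = 5 - 109/30·(x - 1) + 0·(x - 1)² + 1/30·(x - 1)³.
With (x - 1) = 3/2: S(5/2) = -27/80.

-0.3375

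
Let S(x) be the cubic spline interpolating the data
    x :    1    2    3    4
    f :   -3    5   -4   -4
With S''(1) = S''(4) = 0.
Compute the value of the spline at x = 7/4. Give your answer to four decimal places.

Put M_i = S'' at the i-th knot. Here h = (1, 1, 1) and Δ = (8, -9, 0), so the interior equations h_(i-1)·M_(i-1) + 2(h_(i-1)+h_i)·M_i + h_i·M_(i+1) = 6(Δ_i − Δ_(i-1)) read
  1·M_0 + 4·M_1 + 1·M_2 = 6(Δ_1 - Δ_0) = -102
  1·M_1 + 4·M_2 + 1·M_3 = 6(Δ_2 - Δ_1) = 54
Natural end conditions: M_0 = M_3 = 0.
Forward elimination and back-substitution give M_0 = 0, M_1 = -154/5, M_2 = 106/5, M_3 = 0.
On [1, 2], S(x) = -3 + 197/15·(x - 1) + 0·(x - 1)² - 77/15·(x - 1)³.
With (x - 1) = 3/4: S(7/4) = 1499/320.

4.6844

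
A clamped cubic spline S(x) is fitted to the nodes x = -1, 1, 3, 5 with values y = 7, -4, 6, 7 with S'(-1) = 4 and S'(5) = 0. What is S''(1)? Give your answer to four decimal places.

15.3667

Put σ_i = S'' at the i-th knot. Here h = (2, 2, 2) and Δ = (-11/2, 5, 1/2), so the interior equations h_(i-1)·σ_(i-1) + 2(h_(i-1)+h_i)·σ_i + h_i·σ_(i+1) = 6(Δ_i − Δ_(i-1)) read
  2·σ_0 + 8·σ_1 + 2·σ_2 = 6(Δ_1 - Δ_0) = 63
  2·σ_1 + 8·σ_2 + 2·σ_3 = 6(Δ_2 - Δ_1) = -27
Clamped end conditions give two more equations: 2h_0·σ_0 + h_0·σ_1 = 6(Δ_0 - S'(-1)) = -57 and h_2·σ_2 + 2h_2·σ_3 = 6(S'(5) - Δ_2) = -3.
Solving the tridiagonal system: σ_0 = -329/15, σ_1 = 461/30, σ_2 = -241/30, σ_3 = 49/15.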